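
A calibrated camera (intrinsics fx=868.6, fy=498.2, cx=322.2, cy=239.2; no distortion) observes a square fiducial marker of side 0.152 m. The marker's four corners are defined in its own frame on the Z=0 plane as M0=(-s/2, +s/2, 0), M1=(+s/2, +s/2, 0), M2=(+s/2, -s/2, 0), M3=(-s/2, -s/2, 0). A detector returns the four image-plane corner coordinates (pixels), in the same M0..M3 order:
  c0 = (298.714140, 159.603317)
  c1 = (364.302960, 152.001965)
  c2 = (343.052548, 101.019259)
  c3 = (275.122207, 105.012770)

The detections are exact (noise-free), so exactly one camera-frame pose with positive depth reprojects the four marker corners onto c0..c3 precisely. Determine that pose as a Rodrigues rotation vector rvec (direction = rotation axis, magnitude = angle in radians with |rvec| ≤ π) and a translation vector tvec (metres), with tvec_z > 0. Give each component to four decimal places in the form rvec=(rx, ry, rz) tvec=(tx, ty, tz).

Intrinsics K: fx=868.6, fy=498.2, cx=322.2, cy=239.2
Marker side s = 0.152 m; corners in marker frame (Z=0):
  M0 = (-0.0760, +0.0760, 0)
  M1 = (+0.0760, +0.0760, 0)
  M2 = (+0.0760, -0.0760, 0)
  M3 = (-0.0760, -0.0760, 0)
Detected image corners:
  c0 = (298.714140, 159.603317) px
  c1 = (364.302960, 152.001965) px
  c2 = (343.052548, 101.019259) px
  c3 = (275.122207, 105.012770) px
Planar DLT: solve 8×8 A·h = b for H (H[2,2]=1):
  H  [+585.89152 +171.86938 +321.52562]
  H  [+21.07217 +356.81839 +129.46265]
  H  [+0.45810 +0.07690 +1.00000]
B = K⁻¹H; ‖b₁‖=0.704296, ‖b₂‖=0.704296; λ = 2/(‖b₁‖+‖b₂‖) = 1.419858, sign → tz>0 ⇒ λ=+1.419858
r₁ = λ·B[:,0] = (+0.71645,-0.25224,+0.65044); r₂ = λ·B[:,1] = (+0.24045,+0.96450,+0.10918)
r₃ = r₁×r₂ = (-0.65489,+0.07817,+0.75167); SVD([r₁ r₂ r₃]) → R = UVᵀ:
  R  [+0.71645 +0.24045 -0.65489]
  R  [-0.25224 +0.96450 +0.07817]
  R  [+0.65044 +0.10918 +0.75167]
t = (-0.00110, -0.31275, +1.41986) m
tr R = 2.432627; θ = arccos((tr R − 1)/2) = 0.772292 rad = 44.249°
axis k = ((R−Rᵀ)₃₂, (R−Rᵀ)₁₃, (R−Rᵀ)₂₁) / (2 sinθ) = (+0.022221, -0.935345, -0.353038)
rvec = θ·k = (+0.017161, -0.722359, -0.272648)

rvec=(0.0172, -0.7224, -0.2726) tvec=(-0.0011, -0.3127, 1.4199)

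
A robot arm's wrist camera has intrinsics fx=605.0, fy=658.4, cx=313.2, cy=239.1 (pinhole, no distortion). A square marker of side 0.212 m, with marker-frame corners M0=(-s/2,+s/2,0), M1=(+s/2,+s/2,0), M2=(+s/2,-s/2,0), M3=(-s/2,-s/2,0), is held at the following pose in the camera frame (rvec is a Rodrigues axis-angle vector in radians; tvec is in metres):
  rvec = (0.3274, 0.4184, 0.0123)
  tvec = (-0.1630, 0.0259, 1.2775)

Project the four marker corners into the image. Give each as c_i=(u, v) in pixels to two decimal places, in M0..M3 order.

c0=(199.58, 296.53) c1=(284.48, 308.99) c2=(277.00, 202.84) c3=(188.19, 196.68)

Intrinsics K: fx=605.0, fy=658.4, cx=313.2, cy=239.1
Marker side s = 0.212 m; corners in marker frame (Z=0):
  M0 = (-0.1060, +0.1060, 0)
  M1 = (+0.1060, +0.1060, 0)
  M2 = (+0.1060, -0.1060, 0)
  M3 = (-0.1060, -0.1060, 0)
rvec = (0.3274, 0.4184, 0.0123), |rvec| = θ = 0.53141 rad = 30.448°
Rodrigues: sinθ=0.50675, 1−cosθ=0.13791; R = I + sinθ·[k]× + (1−cosθ)·[k]×²:
    [+0.91444 +0.05517 +0.40095]
    [+0.07862 +0.94758 -0.30969]
    [-0.39702 +0.31472 +0.86217]
t = (-0.1630, 0.0259, 1.2775) m
M0: Pc = R·M0+t = (-0.25408, +0.11801, +1.35294); u = 605.0·(-0.25408)/1.35294 + 313.2 = 199.5811, v = 658.4·(+0.11801)/1.35294 + 239.1 = 296.5283
M1: Pc = R·M1+t = (-0.06022, +0.13468, +1.26878); u = 605.0·(-0.06022)/1.26878 + 313.2 = 284.4839, v = 658.4·(+0.13468)/1.26878 + 239.1 = 308.9876
M2: Pc = R·M2+t = (-0.07192, -0.06621, +1.20206); u = 605.0·(-0.07192)/1.20206 + 313.2 = 277.0037, v = 658.4·(-0.06621)/1.20206 + 239.1 = 202.8353
M3: Pc = R·M3+t = (-0.26578, -0.08288, +1.28622); u = 605.0·(-0.26578)/1.28622 + 313.2 = 188.1862, v = 658.4·(-0.08288)/1.28622 + 239.1 = 196.6761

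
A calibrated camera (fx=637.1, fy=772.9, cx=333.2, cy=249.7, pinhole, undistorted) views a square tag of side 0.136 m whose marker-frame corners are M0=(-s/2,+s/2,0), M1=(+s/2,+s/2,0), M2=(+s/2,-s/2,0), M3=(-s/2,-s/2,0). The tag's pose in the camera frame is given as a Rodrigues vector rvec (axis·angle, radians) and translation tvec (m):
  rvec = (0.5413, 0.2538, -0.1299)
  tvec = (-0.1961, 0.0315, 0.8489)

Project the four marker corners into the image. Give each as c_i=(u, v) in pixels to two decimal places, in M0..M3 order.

Intrinsics K: fx=637.1, fy=772.9, cx=333.2, cy=249.7
Marker side s = 0.136 m; corners in marker frame (Z=0):
  M0 = (-0.0680, +0.0680, 0)
  M1 = (+0.0680, +0.0680, 0)
  M2 = (+0.0680, -0.0680, 0)
  M3 = (-0.0680, -0.0680, 0)
rvec = (0.5413, 0.2538, -0.1299), |rvec| = θ = 0.61180 rad = 35.053°
Rodrigues: sinθ=0.57434, 1−cosθ=0.18138; R = I + sinθ·[k]× + (1−cosθ)·[k]×²:
    [+0.96061 +0.18852 +0.20419]
    [-0.05537 +0.84983 -0.52414]
    [-0.27234 +0.49218 +0.82680]
t = (-0.1961, 0.0315, 0.8489) m
M0: Pc = R·M0+t = (-0.24860, +0.09305, +0.90089); u = 637.1·(-0.24860)/0.90089 + 333.2 = 157.3908, v = 772.9·(+0.09305)/0.90089 + 249.7 = 329.5339
M1: Pc = R·M1+t = (-0.11796, +0.08552, +0.86385); u = 637.1·(-0.11796)/0.86385 + 333.2 = 246.2036, v = 772.9·(+0.08552)/0.86385 + 249.7 = 326.2191
M2: Pc = R·M2+t = (-0.14360, -0.03005, +0.79691); u = 637.1·(-0.14360)/0.79691 + 333.2 = 218.3990, v = 772.9·(-0.03005)/0.79691 + 249.7 = 220.5517
M3: Pc = R·M3+t = (-0.27424, -0.02252, +0.83395); u = 637.1·(-0.27424)/0.83395 + 333.2 = 123.6926, v = 772.9·(-0.02252)/0.83395 + 249.7 = 228.8255

c0=(157.39, 329.53) c1=(246.20, 326.22) c2=(218.40, 220.55) c3=(123.69, 228.83)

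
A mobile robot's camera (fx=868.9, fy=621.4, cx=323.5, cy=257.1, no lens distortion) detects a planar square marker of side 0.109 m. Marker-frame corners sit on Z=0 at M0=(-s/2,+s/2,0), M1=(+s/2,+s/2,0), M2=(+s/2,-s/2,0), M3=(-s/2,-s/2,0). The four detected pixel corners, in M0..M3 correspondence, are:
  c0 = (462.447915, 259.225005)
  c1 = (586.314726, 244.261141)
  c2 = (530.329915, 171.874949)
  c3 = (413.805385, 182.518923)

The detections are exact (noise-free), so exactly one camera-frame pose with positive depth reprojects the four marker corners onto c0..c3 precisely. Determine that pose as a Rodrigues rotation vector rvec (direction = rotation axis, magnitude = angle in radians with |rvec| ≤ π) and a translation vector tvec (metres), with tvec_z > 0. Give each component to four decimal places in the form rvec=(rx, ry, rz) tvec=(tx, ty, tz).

rvec=(-0.5873, -0.2353, -0.2352) tvec=(0.1413, -0.0500, 0.7018)

Intrinsics K: fx=868.9, fy=621.4, cx=323.5, cy=257.1
Marker side s = 0.109 m; corners in marker frame (Z=0):
  M0 = (-0.0545, +0.0545, 0)
  M1 = (+0.0545, +0.0545, 0)
  M2 = (+0.0545, -0.0545, 0)
  M3 = (-0.0545, -0.0545, 0)
Detected image corners:
  c0 = (462.447915, 259.225005) px
  c1 = (586.314726, 244.261141) px
  c2 = (530.329915, 171.874949) px
  c3 = (413.805385, 182.518923) px
Planar DLT: solve 8×8 A·h = b for H (H[2,2]=1):
  H  [+1303.19255 +113.62424 +498.50108]
  H  [-29.78901 +525.46365 +212.83206]
  H  [+0.40510 -0.73674 +1.00000]
B = K⁻¹H; ‖b₁‖=1.424906, ‖b₂‖=1.424906; λ = 2/(‖b₁‖+‖b₂‖) = 0.701801, sign → tz>0 ⇒ λ=+0.701801
r₁ = λ·B[:,0] = (+0.94673,-0.15127,+0.28430); r₂ = λ·B[:,1] = (+0.28427,+0.80737,-0.51704)
r₃ = r₁×r₂ = (-0.15132,+0.57032,+0.80736); SVD([r₁ r₂ r₃]) → R = UVᵀ:
  R  [+0.94673 +0.28427 -0.15132]
  R  [-0.15127 +0.80737 +0.57032]
  R  [+0.28430 -0.51704 +0.80736]
t = (+0.14135, -0.05000, +0.70180) m
tr R = 2.561466; θ = arccos((tr R − 1)/2) = 0.674959 rad = 38.672°
axis k = ((R−Rᵀ)₃₂, (R−Rᵀ)₁₃, (R−Rᵀ)₂₁) / (2 sinθ) = (-0.870077, -0.348576, -0.348511)
rvec = θ·k = (-0.587266, -0.235274, -0.235231)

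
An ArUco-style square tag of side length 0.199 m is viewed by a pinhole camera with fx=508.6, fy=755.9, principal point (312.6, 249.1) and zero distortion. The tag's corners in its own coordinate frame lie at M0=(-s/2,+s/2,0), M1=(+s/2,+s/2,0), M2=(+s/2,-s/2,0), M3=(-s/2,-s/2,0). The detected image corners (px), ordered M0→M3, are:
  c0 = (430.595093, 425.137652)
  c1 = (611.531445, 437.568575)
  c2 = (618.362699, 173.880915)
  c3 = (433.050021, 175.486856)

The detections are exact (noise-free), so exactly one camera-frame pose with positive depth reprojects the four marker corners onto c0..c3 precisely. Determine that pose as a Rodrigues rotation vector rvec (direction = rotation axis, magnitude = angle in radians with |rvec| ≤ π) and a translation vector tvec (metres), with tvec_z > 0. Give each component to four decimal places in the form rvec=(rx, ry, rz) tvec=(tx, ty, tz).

Intrinsics K: fx=508.6, fy=755.9, cx=312.6, cy=249.1
Marker side s = 0.199 m; corners in marker frame (Z=0):
  M0 = (-0.0995, +0.0995, 0)
  M1 = (+0.0995, +0.0995, 0)
  M2 = (+0.0995, -0.0995, 0)
  M3 = (-0.0995, -0.0995, 0)
Detected image corners:
  c0 = (430.595093, 425.137652) px
  c1 = (611.531445, 437.568575) px
  c2 = (618.362699, 173.880915) px
  c3 = (433.050021, 175.486856) px
Planar DLT: solve 8×8 A·h = b for H (H[2,2]=1):
  H  [+775.01722 +36.14637 +520.83327]
  H  [-56.40181 +1323.08239 +304.38759]
  H  [-0.27720 +0.11306 +1.00000]
B = K⁻¹H; ‖b₁‖=1.716809, ‖b₂‖=1.716809; λ = 2/(‖b₁‖+‖b₂‖) = 0.582476, sign → tz>0 ⇒ λ=+0.582476
r₁ = λ·B[:,0] = (+0.98683,+0.00975,-0.16146); r₂ = λ·B[:,1] = (+0.00092,+0.99783,+0.06586)
r₃ = r₁×r₂ = (+0.16175,-0.06514,+0.98468); SVD([r₁ r₂ r₃]) → R = UVᵀ:
  R  [+0.98683 +0.00092 +0.16175]
  R  [+0.00975 +0.99783 -0.06514]
  R  [-0.16146 +0.06586 +0.98468]
t = (+0.23848, +0.04260, +0.58248) m
tr R = 2.969338; θ = arccos((tr R − 1)/2) = 0.175329 rad = 10.046°
axis k = ((R−Rᵀ)₃₂, (R−Rᵀ)₁₃, (R−Rᵀ)₂₁) / (2 sinθ) = (+0.375485, +0.926483, +0.025303)
rvec = θ·k = (+0.065834, +0.162439, +0.004436)

rvec=(0.0658, 0.1624, 0.0044) tvec=(0.2385, 0.0426, 0.5825)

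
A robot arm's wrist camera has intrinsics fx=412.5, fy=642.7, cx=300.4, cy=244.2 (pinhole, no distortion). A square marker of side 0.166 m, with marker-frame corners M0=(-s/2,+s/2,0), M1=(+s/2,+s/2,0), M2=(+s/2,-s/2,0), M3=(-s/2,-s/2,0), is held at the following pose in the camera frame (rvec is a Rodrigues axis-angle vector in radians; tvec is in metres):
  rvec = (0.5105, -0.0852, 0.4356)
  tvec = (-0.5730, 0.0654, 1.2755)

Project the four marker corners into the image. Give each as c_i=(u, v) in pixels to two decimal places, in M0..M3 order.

c0=(83.21, 293.07) c1=(134.90, 322.63) c2=(148.11, 260.67) c3=(93.56, 227.72)

Intrinsics K: fx=412.5, fy=642.7, cx=300.4, cy=244.2
Marker side s = 0.166 m; corners in marker frame (Z=0):
  M0 = (-0.0830, +0.0830, 0)
  M1 = (+0.0830, +0.0830, 0)
  M2 = (+0.0830, -0.0830, 0)
  M3 = (-0.0830, -0.0830, 0)
rvec = (0.5105, -0.0852, 0.4356), |rvec| = θ = 0.67647 rad = 38.759°
Rodrigues: sinθ=0.62605, 1−cosθ=0.22021; R = I + sinθ·[k]× + (1−cosθ)·[k]×²:
    [+0.90520 -0.42406 +0.02816]
    [+0.38220 +0.78328 -0.49031]
    [+0.18586 +0.45459 +0.87110]
t = (-0.5730, 0.0654, 1.2755) m
M0: Pc = R·M0+t = (-0.68333, +0.09869, +1.29780); u = 412.5·(-0.68333)/1.29780 + 300.4 = 83.2079, v = 642.7·(+0.09869)/1.29780 + 244.2 = 293.0732
M1: Pc = R·M1+t = (-0.53307, +0.16213, +1.32866); u = 412.5·(-0.53307)/1.32866 + 300.4 = 134.9024, v = 642.7·(+0.16213)/1.32866 + 244.2 = 322.6280
M2: Pc = R·M2+t = (-0.46267, +0.03211, +1.25320); u = 412.5·(-0.46267)/1.25320 + 300.4 = 148.1077, v = 642.7·(+0.03211)/1.25320 + 244.2 = 260.6678
M3: Pc = R·M3+t = (-0.61293, -0.03133, +1.22234); u = 412.5·(-0.61293)/1.22234 + 300.4 = 93.5551, v = 642.7·(-0.03133)/1.22234 + 244.2 = 227.7245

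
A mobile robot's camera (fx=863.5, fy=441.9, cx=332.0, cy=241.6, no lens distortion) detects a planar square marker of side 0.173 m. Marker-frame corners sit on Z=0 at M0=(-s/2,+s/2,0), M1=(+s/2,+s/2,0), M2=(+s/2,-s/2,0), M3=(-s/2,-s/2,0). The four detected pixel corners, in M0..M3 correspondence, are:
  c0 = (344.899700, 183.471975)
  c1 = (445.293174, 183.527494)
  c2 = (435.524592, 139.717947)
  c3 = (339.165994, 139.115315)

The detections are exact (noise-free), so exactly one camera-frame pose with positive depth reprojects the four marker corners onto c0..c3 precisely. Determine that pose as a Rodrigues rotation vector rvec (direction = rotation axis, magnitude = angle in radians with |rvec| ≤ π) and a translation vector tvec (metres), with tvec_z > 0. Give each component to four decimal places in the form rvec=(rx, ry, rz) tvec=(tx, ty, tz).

Intrinsics K: fx=863.5, fy=441.9, cx=332.0, cy=241.6
Marker side s = 0.173 m; corners in marker frame (Z=0):
  M0 = (-0.0865, +0.0865, 0)
  M1 = (+0.0865, +0.0865, 0)
  M2 = (+0.0865, -0.0865, 0)
  M3 = (-0.0865, -0.0865, 0)
Detected image corners:
  c0 = (344.899700, 183.471975) px
  c1 = (445.293174, 183.527494) px
  c2 = (435.524592, 139.717947) px
  c3 = (339.165994, 139.115315) px
Planar DLT: solve 8×8 A·h = b for H (H[2,2]=1):
  H  [+597.17793 -50.13935 +391.45239]
  H  [+13.81106 +215.59138 +160.99617]
  H  [+0.07355 -0.24288 +1.00000]
B = K⁻¹H; ‖b₁‖=0.667425, ‖b₂‖=0.667424; λ = 2/(‖b₁‖+‖b₂‖) = 1.498297, sign → tz>0 ⇒ λ=+1.498297
r₁ = λ·B[:,0] = (+0.99382,-0.01342,+0.11020); r₂ = λ·B[:,1] = (+0.05291,+0.92993,-0.36390)
r₃ = r₁×r₂ = (-0.09760,+0.36748,+0.92490); SVD([r₁ r₂ r₃]) → R = UVᵀ:
  R  [+0.99382 +0.05291 -0.09760]
  R  [-0.01342 +0.92993 +0.36748]
  R  [+0.11020 -0.36390 +0.92490]
t = (+0.10316, -0.27329, +1.49830) m
tr R = 2.848649; θ = arccos((tr R − 1)/2) = 0.391535 rad = 22.433°
axis k = ((R−Rᵀ)₃₂, (R−Rᵀ)₁₃, (R−Rᵀ)₂₁) / (2 sinθ) = (-0.958287, -0.272270, -0.086919)
rvec = θ·k = (-0.375203, -0.106603, -0.034032)

rvec=(-0.3752, -0.1066, -0.0340) tvec=(0.1032, -0.2733, 1.4983)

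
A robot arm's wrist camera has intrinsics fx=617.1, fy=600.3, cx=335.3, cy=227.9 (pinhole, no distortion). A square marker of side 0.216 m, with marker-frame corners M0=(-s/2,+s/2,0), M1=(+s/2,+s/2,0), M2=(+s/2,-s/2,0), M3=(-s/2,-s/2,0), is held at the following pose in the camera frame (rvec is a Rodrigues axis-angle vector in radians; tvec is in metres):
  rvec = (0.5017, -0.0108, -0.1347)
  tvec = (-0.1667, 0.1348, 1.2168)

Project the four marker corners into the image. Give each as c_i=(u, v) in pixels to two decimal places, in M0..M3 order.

Intrinsics K: fx=617.1, fy=600.3, cx=335.3, cy=227.9
Marker side s = 0.216 m; corners in marker frame (Z=0):
  M0 = (-0.1080, +0.1080, 0)
  M1 = (+0.1080, +0.1080, 0)
  M2 = (+0.1080, -0.1080, 0)
  M3 = (-0.1080, -0.1080, 0)
rvec = (0.5017, -0.0108, -0.1347), |rvec| = θ = 0.51958 rad = 29.770°
Rodrigues: sinθ=0.49652, 1−cosθ=0.13197; R = I + sinθ·[k]× + (1−cosθ)·[k]×²:
    [+0.99107 +0.12607 -0.04336]
    [-0.13137 +0.86808 -0.47872]
    [-0.02272 +0.48014 +0.87690]
t = (-0.1667, 0.1348, 1.2168) m
M0: Pc = R·M0+t = (-0.26012, +0.24274, +1.27111); u = 617.1·(-0.26012)/1.27111 + 335.3 = 209.0164, v = 600.3·(+0.24274)/1.27111 + 227.9 = 342.5381
M1: Pc = R·M1+t = (-0.04605, +0.21437, +1.26620); u = 617.1·(-0.04605)/1.26620 + 335.3 = 312.8577, v = 600.3·(+0.21437)/1.26620 + 227.9 = 329.5295
M2: Pc = R·M2+t = (-0.07328, +0.02686, +1.16249); u = 617.1·(-0.07328)/1.16249 + 335.3 = 296.3999, v = 600.3·(+0.02686)/1.16249 + 227.9 = 241.7697
M3: Pc = R·M3+t = (-0.28735, +0.05523, +1.16740); u = 617.1·(-0.28735)/1.16740 + 335.3 = 183.4026, v = 600.3·(+0.05523)/1.16740 + 227.9 = 256.3028

c0=(209.02, 342.54) c1=(312.86, 329.53) c2=(296.40, 241.77) c3=(183.40, 256.30)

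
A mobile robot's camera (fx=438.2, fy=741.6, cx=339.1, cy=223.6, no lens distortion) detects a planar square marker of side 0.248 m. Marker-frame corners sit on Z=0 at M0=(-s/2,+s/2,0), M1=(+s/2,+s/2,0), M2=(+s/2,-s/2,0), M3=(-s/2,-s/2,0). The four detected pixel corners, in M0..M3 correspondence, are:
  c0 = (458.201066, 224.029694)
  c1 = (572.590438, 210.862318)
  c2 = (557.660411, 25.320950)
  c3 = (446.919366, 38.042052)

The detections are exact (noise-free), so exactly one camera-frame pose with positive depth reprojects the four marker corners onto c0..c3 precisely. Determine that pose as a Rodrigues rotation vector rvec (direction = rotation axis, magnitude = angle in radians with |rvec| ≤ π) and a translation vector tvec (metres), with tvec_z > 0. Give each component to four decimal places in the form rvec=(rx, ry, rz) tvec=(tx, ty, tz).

rvec=(-0.1263, 0.0037, -0.0678) tvec=(0.3729, -0.1306, 0.9632)

Intrinsics K: fx=438.2, fy=741.6, cx=339.1, cy=223.6
Marker side s = 0.248 m; corners in marker frame (Z=0):
  M0 = (-0.1240, +0.1240, 0)
  M1 = (+0.1240, +0.1240, 0)
  M2 = (+0.1240, -0.1240, 0)
  M3 = (-0.1240, -0.1240, 0)
Detected image corners:
  c0 = (458.201066, 224.029694) px
  c1 = (572.590438, 210.862318) px
  c2 = (557.660411, 25.320950) px
  c3 = (446.919366, 38.042052) px
Planar DLT: solve 8×8 A·h = b for H (H[2,2]=1):
  H  [+454.06569 -13.68735 +508.74059]
  H  [-52.10820 +732.76294 +123.05733]
  H  [+0.00058 -0.13076 +1.00000]
B = K⁻¹H; ‖b₁‖=1.038153, ‖b₂‖=1.038153; λ = 2/(‖b₁‖+‖b₂‖) = 0.963249, sign → tz>0 ⇒ λ=+0.963249
r₁ = λ·B[:,0] = (+0.99770,-0.06785,+0.00055); r₂ = λ·B[:,1] = (+0.06738,+0.98975,-0.12595)
r₃ = r₁×r₂ = (+0.00800,+0.12570,+0.99204); SVD([r₁ r₂ r₃]) → R = UVᵀ:
  R  [+0.99770 +0.06738 +0.00800]
  R  [-0.06785 +0.98975 +0.12570]
  R  [+0.00055 -0.12595 +0.99204]
t = (+0.37290, -0.13059, +0.96325) m
tr R = 2.979478; θ = arccos((tr R − 1)/2) = 0.143379 rad = 8.215°
axis k = ((R−Rᵀ)₃₂, (R−Rᵀ)₁₃, (R−Rᵀ)₂₁) / (2 sinθ) = (-0.880573, +0.026042, -0.473195)
rvec = θ·k = (-0.126256, +0.003734, -0.067846)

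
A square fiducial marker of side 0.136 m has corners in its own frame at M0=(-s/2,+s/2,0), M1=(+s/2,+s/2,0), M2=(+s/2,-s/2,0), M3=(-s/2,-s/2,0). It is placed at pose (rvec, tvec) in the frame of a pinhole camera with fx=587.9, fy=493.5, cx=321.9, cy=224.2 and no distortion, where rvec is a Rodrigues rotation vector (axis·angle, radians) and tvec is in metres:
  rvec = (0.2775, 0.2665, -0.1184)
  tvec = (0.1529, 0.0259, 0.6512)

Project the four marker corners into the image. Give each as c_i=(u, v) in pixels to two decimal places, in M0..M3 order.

c0=(405.79, 293.28) c1=(528.52, 289.13) c2=(520.43, 188.58) c3=(391.66, 198.72)

Intrinsics K: fx=587.9, fy=493.5, cx=321.9, cy=224.2
Marker side s = 0.136 m; corners in marker frame (Z=0):
  M0 = (-0.0680, +0.0680, 0)
  M1 = (+0.0680, +0.0680, 0)
  M2 = (+0.0680, -0.0680, 0)
  M3 = (-0.0680, -0.0680, 0)
rvec = (0.2775, 0.2665, -0.1184), |rvec| = θ = 0.40255 rad = 23.064°
Rodrigues: sinθ=0.39177, 1−cosθ=0.07994; R = I + sinθ·[k]× + (1−cosθ)·[k]×²:
    [+0.95805 +0.15171 +0.24315]
    [-0.07875 +0.95510 -0.28563]
    [-0.27557 +0.25450 +0.92698]
t = (0.1529, 0.0259, 0.6512) m
M0: Pc = R·M0+t = (+0.09807, +0.09620, +0.68724); u = 587.9·(+0.09807)/0.68724 + 321.9 = 405.7924, v = 493.5·(+0.09620)/0.68724 + 224.2 = 293.2809
M1: Pc = R·M1+t = (+0.22836, +0.08549, +0.64977); u = 587.9·(+0.22836)/0.64977 + 321.9 = 528.5200, v = 493.5·(+0.08549)/0.64977 + 224.2 = 289.1313
M2: Pc = R·M2+t = (+0.20773, -0.04440, +0.61516); u = 587.9·(+0.20773)/0.61516 + 321.9 = 520.4275, v = 493.5·(-0.04440)/0.61516 + 224.2 = 188.5794
M3: Pc = R·M3+t = (+0.07744, -0.03369, +0.65263); u = 587.9·(+0.07744)/0.65263 + 321.9 = 391.6557, v = 493.5·(-0.03369)/0.65263 + 224.2 = 198.7233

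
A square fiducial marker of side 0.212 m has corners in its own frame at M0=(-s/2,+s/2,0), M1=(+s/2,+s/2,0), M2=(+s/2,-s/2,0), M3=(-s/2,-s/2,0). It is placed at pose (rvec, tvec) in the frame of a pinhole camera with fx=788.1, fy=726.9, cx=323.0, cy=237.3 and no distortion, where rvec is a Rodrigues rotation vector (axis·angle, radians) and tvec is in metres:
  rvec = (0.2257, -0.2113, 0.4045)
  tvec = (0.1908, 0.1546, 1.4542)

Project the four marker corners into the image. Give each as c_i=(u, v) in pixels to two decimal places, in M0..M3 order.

Intrinsics K: fx=788.1, fy=726.9, cx=323.0, cy=237.3
Marker side s = 0.212 m; corners in marker frame (Z=0):
  M0 = (-0.1060, +0.1060, 0)
  M1 = (+0.1060, +0.1060, 0)
  M2 = (+0.1060, -0.1060, 0)
  M3 = (-0.1060, -0.1060, 0)
rvec = (0.2257, -0.2113, 0.4045), |rvec| = θ = 0.50913 rad = 29.171°
Rodrigues: sinθ=0.48741, 1−cosθ=0.12683; R = I + sinθ·[k]× + (1−cosθ)·[k]×²:
    [+0.89810 -0.41058 -0.15762]
    [+0.36392 +0.89502 -0.25790]
    [+0.24696 +0.17425 +0.95323]
t = (0.1908, 0.1546, 1.4542) m
M0: Pc = R·M0+t = (+0.05208, +0.21090, +1.44649); u = 788.1·(+0.05208)/1.44649 + 323.0 = 351.3749, v = 726.9·(+0.21090)/1.44649 + 237.3 = 343.2810
M1: Pc = R·M1+t = (+0.24248, +0.28805, +1.49885); u = 788.1·(+0.24248)/1.49885 + 323.0 = 450.4949, v = 726.9·(+0.28805)/1.49885 + 237.3 = 376.9947
M2: Pc = R·M2+t = (+0.32952, +0.09830, +1.46191); u = 788.1·(+0.32952)/1.46191 + 323.0 = 500.6412, v = 726.9·(+0.09830)/1.46191 + 237.3 = 286.1791
M3: Pc = R·M3+t = (+0.13912, +0.02115, +1.40955); u = 788.1·(+0.13912)/1.40955 + 323.0 = 400.7861, v = 726.9·(+0.02115)/1.40955 + 237.3 = 248.2086

c0=(351.37, 343.28) c1=(450.49, 376.99) c2=(500.64, 286.18) c3=(400.79, 248.21)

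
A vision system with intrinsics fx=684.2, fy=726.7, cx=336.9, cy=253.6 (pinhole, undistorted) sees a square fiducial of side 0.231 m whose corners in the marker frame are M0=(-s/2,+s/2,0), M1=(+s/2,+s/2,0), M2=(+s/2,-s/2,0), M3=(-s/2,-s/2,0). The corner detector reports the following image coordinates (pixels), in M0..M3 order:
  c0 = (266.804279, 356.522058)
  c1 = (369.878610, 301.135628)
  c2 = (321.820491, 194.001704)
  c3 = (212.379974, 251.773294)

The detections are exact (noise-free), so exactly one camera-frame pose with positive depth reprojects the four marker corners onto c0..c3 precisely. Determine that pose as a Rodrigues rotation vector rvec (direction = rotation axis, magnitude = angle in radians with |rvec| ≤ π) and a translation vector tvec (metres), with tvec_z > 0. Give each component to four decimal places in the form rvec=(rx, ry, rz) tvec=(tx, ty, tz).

Intrinsics K: fx=684.2, fy=726.7, cx=336.9, cy=253.6
Marker side s = 0.231 m; corners in marker frame (Z=0):
  M0 = (-0.1155, +0.1155, 0)
  M1 = (+0.1155, +0.1155, 0)
  M2 = (+0.1155, -0.1155, 0)
  M3 = (-0.1155, -0.1155, 0)
Detected image corners:
  c0 = (266.804279, 356.522058) px
  c1 = (369.878610, 301.135628) px
  c2 = (321.820491, 194.001704) px
  c3 = (212.379974, 251.773294) px
Planar DLT: solve 8×8 A·h = b for H (H[2,2]=1):
  H  [+469.15694 +293.08427 +293.64208]
  H  [-235.78017 +525.84471 +277.24200]
  H  [+0.03264 +0.24362 +1.00000]
B = K⁻¹H; ‖b₁‖=0.749839, ‖b₂‖=0.749839; λ = 2/(‖b₁‖+‖b₂‖) = 1.333620, sign → tz>0 ⇒ λ=+1.333620
r₁ = λ·B[:,0] = (+0.89303,-0.44789,+0.04354); r₂ = λ·B[:,1] = (+0.41129,+0.85163,+0.32490)
r₃ = r₁×r₂ = (-0.18259,-0.27224,+0.94475); SVD([r₁ r₂ r₃]) → R = UVᵀ:
  R  [+0.89303 +0.41129 -0.18259]
  R  [-0.44789 +0.85163 -0.27224]
  R  [+0.04354 +0.32490 +0.94475]
t = (-0.08432, +0.04339, +1.33362) m
tr R = 2.689410; θ = arccos((tr R − 1)/2) = 0.564783 rad = 32.360°
axis k = ((R−Rᵀ)₃₂, (R−Rᵀ)₁₃, (R−Rᵀ)₂₁) / (2 sinθ) = (+0.557826, -0.211245, -0.802624)
rvec = θ·k = (+0.315051, -0.119308, -0.453308)

rvec=(0.3151, -0.1193, -0.4533) tvec=(-0.0843, 0.0434, 1.3336)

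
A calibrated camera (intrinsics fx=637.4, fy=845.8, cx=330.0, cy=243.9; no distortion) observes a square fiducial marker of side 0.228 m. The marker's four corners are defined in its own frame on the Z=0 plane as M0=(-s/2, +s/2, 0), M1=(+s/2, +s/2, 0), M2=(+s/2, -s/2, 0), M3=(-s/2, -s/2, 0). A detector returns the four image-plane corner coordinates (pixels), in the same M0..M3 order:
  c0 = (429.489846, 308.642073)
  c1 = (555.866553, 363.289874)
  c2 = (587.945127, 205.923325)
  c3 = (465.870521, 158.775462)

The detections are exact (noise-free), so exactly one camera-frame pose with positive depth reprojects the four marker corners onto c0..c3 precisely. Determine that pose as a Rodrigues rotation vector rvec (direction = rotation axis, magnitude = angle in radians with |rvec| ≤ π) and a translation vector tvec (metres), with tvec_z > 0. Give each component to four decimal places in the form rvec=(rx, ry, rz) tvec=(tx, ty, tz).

rvec=(-0.2532, 0.1367, 0.3285) tvec=(0.3244, 0.0179, 1.1546)

Intrinsics K: fx=637.4, fy=845.8, cx=330.0, cy=243.9
Marker side s = 0.228 m; corners in marker frame (Z=0):
  M0 = (-0.1140, +0.1140, 0)
  M1 = (+0.1140, +0.1140, 0)
  M2 = (+0.1140, -0.1140, 0)
  M3 = (-0.1140, -0.1140, 0)
Detected image corners:
  c0 = (429.489846, 308.642073) px
  c1 = (555.866553, 363.289874) px
  c2 = (587.945127, 205.923325) px
  c3 = (465.870521, 158.775462) px
Planar DLT: solve 8×8 A·h = b for H (H[2,2]=1):
  H  [+468.11989 -248.80984 +509.10720]
  H  [+183.97333 +623.39277 +257.03007]
  H  [-0.15010 -0.19325 +1.00000]
B = K⁻¹H; ‖b₁‖=0.866088, ‖b₂‖=0.866088; λ = 2/(‖b₁‖+‖b₂‖) = 1.154617, sign → tz>0 ⇒ λ=+1.154617
r₁ = λ·B[:,0] = (+0.93770,+0.30112,-0.17331); r₂ = λ·B[:,1] = (-0.33518,+0.91535,-0.22313)
r₃ = r₁×r₂ = (+0.09145,+0.26732,+0.95926); SVD([r₁ r₂ r₃]) → R = UVᵀ:
  R  [+0.93770 -0.33518 +0.09145]
  R  [+0.30112 +0.91535 +0.26732]
  R  [-0.17331 -0.22313 +0.95926]
t = (+0.32444, +0.01792, +1.15462) m
tr R = 2.812310; θ = arccos((tr R − 1)/2) = 0.436694 rad = 25.021°
axis k = ((R−Rᵀ)₃₂, (R−Rᵀ)₁₃, (R−Rᵀ)₂₁) / (2 sinθ) = (-0.579809, +0.312998, +0.752233)
rvec = θ·k = (-0.253199, +0.136684, +0.328495)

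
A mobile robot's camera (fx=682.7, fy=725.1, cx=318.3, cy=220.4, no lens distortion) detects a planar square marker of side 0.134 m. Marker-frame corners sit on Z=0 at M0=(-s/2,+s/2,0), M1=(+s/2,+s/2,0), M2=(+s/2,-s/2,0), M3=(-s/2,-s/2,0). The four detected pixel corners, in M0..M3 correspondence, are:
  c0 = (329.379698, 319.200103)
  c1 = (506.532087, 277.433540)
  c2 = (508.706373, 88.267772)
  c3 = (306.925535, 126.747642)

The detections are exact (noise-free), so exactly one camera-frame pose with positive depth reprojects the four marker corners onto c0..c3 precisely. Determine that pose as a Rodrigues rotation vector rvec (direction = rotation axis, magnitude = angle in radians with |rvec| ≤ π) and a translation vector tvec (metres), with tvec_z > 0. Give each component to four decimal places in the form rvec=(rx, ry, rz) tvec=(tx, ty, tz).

rvec=(0.4416, -0.1937, -0.1589) tvec=(0.0653, -0.0075, 0.4598)

Intrinsics K: fx=682.7, fy=725.1, cx=318.3, cy=220.4
Marker side s = 0.134 m; corners in marker frame (Z=0):
  M0 = (-0.0670, +0.0670, 0)
  M1 = (+0.0670, +0.0670, 0)
  M2 = (+0.0670, -0.0670, 0)
  M3 = (-0.0670, -0.0670, 0)
Detected image corners:
  c0 = (329.379698, 319.200103) px
  c1 = (506.532087, 277.433540) px
  c2 = (508.706373, 88.267772) px
  c3 = (306.925535, 126.747642) px
Planar DLT: solve 8×8 A·h = b for H (H[2,2]=1):
  H  [+1543.83418 +466.90545 +415.29658]
  H  [-233.48627 +1616.94502 +208.55853]
  H  [+0.32883 +0.95246 +1.00000]
B = K⁻¹H; ‖b₁‖=2.174871, ‖b₂‖=2.174871; λ = 2/(‖b₁‖+‖b₂‖) = 0.459797, sign → tz>0 ⇒ λ=+0.459797
r₁ = λ·B[:,0] = (+0.96928,-0.19401,+0.15119); r₂ = λ·B[:,1] = (+0.11028,+0.89221,+0.43794)
r₃ = r₁×r₂ = (-0.21986,-0.40781,+0.88620); SVD([r₁ r₂ r₃]) → R = UVᵀ:
  R  [+0.96928 +0.11028 -0.21986]
  R  [-0.19401 +0.89221 -0.40781]
  R  [+0.15119 +0.43794 +0.88620]
t = (+0.06533, -0.00751, +0.45980) m
tr R = 2.747691; θ = arccos((tr R − 1)/2) = 0.507740 rad = 29.091°
axis k = ((R−Rᵀ)₃₂, (R−Rᵀ)₁₃, (R−Rᵀ)₂₁) / (2 sinθ) = (+0.869752, -0.381588, -0.312925)
rvec = θ·k = (+0.441608, -0.193748, -0.158884)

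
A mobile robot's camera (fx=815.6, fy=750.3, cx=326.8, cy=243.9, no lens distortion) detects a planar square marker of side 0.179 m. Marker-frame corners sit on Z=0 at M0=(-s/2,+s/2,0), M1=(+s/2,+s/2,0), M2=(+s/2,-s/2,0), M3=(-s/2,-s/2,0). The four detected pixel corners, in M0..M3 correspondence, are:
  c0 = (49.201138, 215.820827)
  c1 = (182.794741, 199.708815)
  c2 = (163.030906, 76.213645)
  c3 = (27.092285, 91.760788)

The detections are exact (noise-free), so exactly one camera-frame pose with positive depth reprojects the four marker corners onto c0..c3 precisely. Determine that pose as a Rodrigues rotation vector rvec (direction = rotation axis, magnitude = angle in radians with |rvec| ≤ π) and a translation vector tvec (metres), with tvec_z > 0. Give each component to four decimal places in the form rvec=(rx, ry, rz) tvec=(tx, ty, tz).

rvec=(0.0966, -0.0469, -0.1315) tvec=(-0.2939, -0.1410, 1.0847)

Intrinsics K: fx=815.6, fy=750.3, cx=326.8, cy=243.9
Marker side s = 0.179 m; corners in marker frame (Z=0):
  M0 = (-0.0895, +0.0895, 0)
  M1 = (+0.0895, +0.0895, 0)
  M2 = (+0.0895, -0.0895, 0)
  M3 = (-0.0895, -0.0895, 0)
Detected image corners:
  c0 = (49.201138, 215.820827) px
  c1 = (182.794741, 199.708815) px
  c2 = (163.030906, 76.213645) px
  c3 = (27.092285, 91.760788) px
Planar DLT: solve 8×8 A·h = b for H (H[2,2]=1):
  H  [+756.75414 +126.58992 +105.83970]
  H  [-83.02147 +704.82764 +146.35613]
  H  [+0.03719 +0.09143 +1.00000]
B = K⁻¹H; ‖b₁‖=0.921913, ‖b₂‖=0.921913; λ = 2/(‖b₁‖+‖b₂‖) = 1.084701, sign → tz>0 ⇒ λ=+1.084701
r₁ = λ·B[:,0] = (+0.99028,-0.13314,+0.04034); r₂ = λ·B[:,1] = (+0.12862,+0.98672,+0.09918)
r₃ = r₁×r₂ = (-0.05301,-0.09303,+0.99425); SVD([r₁ r₂ r₃]) → R = UVᵀ:
  R  [+0.99028 +0.12862 -0.05301]
  R  [-0.13314 +0.98672 -0.09303]
  R  [+0.04034 +0.09918 +0.99425]
t = (-0.29386, -0.14102, +1.08470) m
tr R = 2.971251; θ = arccos((tr R − 1)/2) = 0.169760 rad = 9.727°
axis k = ((R−Rᵀ)₃₂, (R−Rᵀ)₁₃, (R−Rᵀ)₂₁) / (2 sinθ) = (+0.568830, -0.276256, -0.774671)
rvec = θ·k = (+0.096564, -0.046897, -0.131508)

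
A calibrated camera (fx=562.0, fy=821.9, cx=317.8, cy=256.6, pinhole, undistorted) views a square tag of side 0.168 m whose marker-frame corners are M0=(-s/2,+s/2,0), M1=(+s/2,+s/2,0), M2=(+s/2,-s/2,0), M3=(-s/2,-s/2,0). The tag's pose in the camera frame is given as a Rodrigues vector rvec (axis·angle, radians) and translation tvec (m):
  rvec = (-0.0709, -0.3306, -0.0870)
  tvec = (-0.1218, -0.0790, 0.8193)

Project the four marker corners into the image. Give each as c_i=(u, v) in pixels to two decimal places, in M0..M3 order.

c0=(180.15, 267.73) c1=(294.76, 254.93) c2=(284.27, 93.78) c3=(170.27, 95.32)

Intrinsics K: fx=562.0, fy=821.9, cx=317.8, cy=256.6
Marker side s = 0.168 m; corners in marker frame (Z=0):
  M0 = (-0.0840, +0.0840, 0)
  M1 = (+0.0840, +0.0840, 0)
  M2 = (+0.0840, -0.0840, 0)
  M3 = (-0.0840, -0.0840, 0)
rvec = (-0.0709, -0.3306, -0.0870), |rvec| = θ = 0.34913 rad = 20.004°
Rodrigues: sinθ=0.34208, 1−cosθ=0.06033; R = I + sinθ·[k]× + (1−cosθ)·[k]×²:
    [+0.94216 +0.09684 -0.32087]
    [-0.07364 +0.99377 +0.08370]
    [+0.32698 -0.05523 +0.94342]
t = (-0.1218, -0.0790, 0.8193) m
M0: Pc = R·M0+t = (-0.19281, +0.01066, +0.78719); u = 562.0·(-0.19281)/0.78719 + 317.8 = 180.1502, v = 821.9·(+0.01066)/0.78719 + 256.6 = 267.7323
M1: Pc = R·M1+t = (-0.03452, -0.00171, +0.84213); u = 562.0·(-0.03452)/0.84213 + 317.8 = 294.7603, v = 821.9·(-0.00171)/0.84213 + 256.6 = 254.9315
M2: Pc = R·M2+t = (-0.05079, -0.16866, +0.85141); u = 562.0·(-0.05079)/0.85141 + 317.8 = 284.2719, v = 821.9·(-0.16866)/0.85141 + 256.6 = 93.7828
M3: Pc = R·M3+t = (-0.20908, -0.15629, +0.79647); u = 562.0·(-0.20908)/0.79647 + 317.8 = 170.2736, v = 821.9·(-0.15629)/0.79647 + 256.6 = 95.3202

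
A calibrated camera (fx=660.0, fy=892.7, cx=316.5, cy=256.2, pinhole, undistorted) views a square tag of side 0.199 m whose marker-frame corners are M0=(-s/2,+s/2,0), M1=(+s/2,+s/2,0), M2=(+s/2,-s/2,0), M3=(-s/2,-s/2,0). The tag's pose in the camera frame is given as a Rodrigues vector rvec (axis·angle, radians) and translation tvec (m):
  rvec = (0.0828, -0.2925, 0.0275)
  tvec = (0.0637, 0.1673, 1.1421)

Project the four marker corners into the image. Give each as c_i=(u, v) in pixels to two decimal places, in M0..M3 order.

c0=(295.64, 467.16) c1=(403.33, 459.13) c2=(408.89, 309.67) c3=(299.99, 310.04)

Intrinsics K: fx=660.0, fy=892.7, cx=316.5, cy=256.2
Marker side s = 0.199 m; corners in marker frame (Z=0):
  M0 = (-0.0995, +0.0995, 0)
  M1 = (+0.0995, +0.0995, 0)
  M2 = (+0.0995, -0.0995, 0)
  M3 = (-0.0995, -0.0995, 0)
rvec = (0.0828, -0.2925, 0.0275), |rvec| = θ = 0.30523 rad = 17.489°
Rodrigues: sinθ=0.30052, 1−cosθ=0.04622; R = I + sinθ·[k]× + (1−cosθ)·[k]×²:
    [+0.95718 -0.03909 -0.28685]
    [+0.01506 +0.99622 -0.08551]
    [+0.28911 +0.07753 +0.95415]
t = (0.0637, 0.1673, 1.1421) m
M0: Pc = R·M0+t = (-0.03543, +0.26493, +1.12105); u = 660.0·(-0.03543)/1.12105 + 316.5 = 295.6419, v = 892.7·(+0.26493)/1.12105 + 256.2 = 467.1627
M1: Pc = R·M1+t = (+0.15505, +0.26792, +1.17858); u = 660.0·(+0.15505)/1.17858 + 316.5 = 403.3271, v = 892.7·(+0.26792)/1.17858 + 256.2 = 459.1344
M2: Pc = R·M2+t = (+0.16283, +0.06967, +1.16315); u = 660.0·(+0.16283)/1.16315 + 316.5 = 408.8929, v = 892.7·(+0.06967)/1.16315 + 256.2 = 309.6738
M3: Pc = R·M3+t = (-0.02765, +0.06668, +1.10562); u = 660.0·(-0.02765)/1.10562 + 316.5 = 299.9945, v = 892.7·(+0.06668)/1.10562 + 256.2 = 310.0367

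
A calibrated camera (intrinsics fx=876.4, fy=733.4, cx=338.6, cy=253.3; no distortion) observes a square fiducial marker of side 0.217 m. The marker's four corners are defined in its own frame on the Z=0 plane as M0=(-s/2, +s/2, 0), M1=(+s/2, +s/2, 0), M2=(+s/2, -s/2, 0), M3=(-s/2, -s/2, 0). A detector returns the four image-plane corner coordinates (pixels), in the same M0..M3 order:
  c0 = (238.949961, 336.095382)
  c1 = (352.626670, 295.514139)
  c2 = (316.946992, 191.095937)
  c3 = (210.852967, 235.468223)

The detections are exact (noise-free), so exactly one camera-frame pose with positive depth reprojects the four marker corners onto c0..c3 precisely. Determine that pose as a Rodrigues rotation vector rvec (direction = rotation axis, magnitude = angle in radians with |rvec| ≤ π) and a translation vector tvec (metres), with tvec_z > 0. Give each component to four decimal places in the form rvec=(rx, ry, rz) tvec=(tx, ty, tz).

rvec=(-0.2813, 0.4584, -0.3440) tvec=(-0.0980, 0.0203, 1.4130)

Intrinsics K: fx=876.4, fy=733.4, cx=338.6, cy=253.3
Marker side s = 0.217 m; corners in marker frame (Z=0):
  M0 = (-0.1085, +0.1085, 0)
  M1 = (+0.1085, +0.1085, 0)
  M2 = (+0.1085, -0.1085, 0)
  M3 = (-0.1085, -0.1085, 0)
Detected image corners:
  c0 = (238.949961, 336.095382) px
  c1 = (352.626670, 295.514139) px
  c2 = (316.946992, 191.095937) px
  c3 = (210.852967, 235.468223) px
Planar DLT: solve 8×8 A·h = b for H (H[2,2]=1):
  H  [+430.44874 +79.35419 +277.82153]
  H  [-267.32667 +408.78171 +263.83166]
  H  [-0.26973 -0.23972 +1.00000]
B = K⁻¹H; ‖b₁‖=0.707700, ‖b₂‖=0.707700; λ = 2/(‖b₁‖+‖b₂‖) = 1.413028, sign → tz>0 ⇒ λ=+1.413028
r₁ = λ·B[:,0] = (+0.84127,-0.38342,-0.38113); r₂ = λ·B[:,1] = (+0.25882,+0.90458,-0.33874)
r₃ = r₁×r₂ = (+0.47464,+0.18633,+0.86023); SVD([r₁ r₂ r₃]) → R = UVᵀ:
  R  [+0.84127 +0.25882 +0.47464]
  R  [-0.38342 +0.90458 +0.18633]
  R  [-0.38113 -0.33874 +0.86023]
t = (-0.09799, +0.02029, +1.41303) m
tr R = 2.606082; θ = arccos((tr R − 1)/2) = 0.638415 rad = 36.579°
axis k = ((R−Rᵀ)₃₂, (R−Rᵀ)₁₃, (R−Rᵀ)₂₁) / (2 sinθ) = (-0.440545, +0.718020, -0.538857)
rvec = θ·k = (-0.281251, +0.458395, -0.344015)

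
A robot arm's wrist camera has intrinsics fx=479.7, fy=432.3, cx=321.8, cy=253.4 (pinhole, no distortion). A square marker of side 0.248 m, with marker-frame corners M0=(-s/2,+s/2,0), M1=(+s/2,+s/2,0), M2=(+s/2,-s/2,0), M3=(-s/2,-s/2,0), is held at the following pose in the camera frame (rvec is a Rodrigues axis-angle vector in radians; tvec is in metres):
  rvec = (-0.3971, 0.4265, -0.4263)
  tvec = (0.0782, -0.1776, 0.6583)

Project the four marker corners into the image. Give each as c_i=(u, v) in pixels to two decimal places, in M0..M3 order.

c0=(332.37, 243.07) c1=(508.00, 152.10) c2=(422.80, 35.98) c3=(281.93, 125.29)

Intrinsics K: fx=479.7, fy=432.3, cx=321.8, cy=253.4
Marker side s = 0.248 m; corners in marker frame (Z=0):
  M0 = (-0.1240, +0.1240, 0)
  M1 = (+0.1240, +0.1240, 0)
  M2 = (+0.1240, -0.1240, 0)
  M3 = (-0.1240, -0.1240, 0)
rvec = (-0.3971, 0.4265, -0.4263), |rvec| = θ = 0.72203 rad = 41.369°
Rodrigues: sinθ=0.66091, 1−cosθ=0.24953; R = I + sinθ·[k]× + (1−cosθ)·[k]×²:
    [+0.82595 +0.30915 +0.47142]
    [-0.47128 +0.83754 +0.27646]
    [-0.30937 -0.45051 +0.83745]
t = (0.0782, -0.1776, 0.6583) m
M0: Pc = R·M0+t = (+0.01412, -0.01531, +0.64080); u = 479.7·(+0.01412)/0.64080 + 321.8 = 332.3680, v = 432.3·(-0.01531)/0.64080 + 253.4 = 243.0736
M1: Pc = R·M1+t = (+0.21895, -0.13218, +0.56407); u = 479.7·(+0.21895)/0.56407 + 321.8 = 508.0006, v = 432.3·(-0.13218)/0.56407 + 253.4 = 152.0956
M2: Pc = R·M2+t = (+0.14228, -0.33989, +0.67580); u = 479.7·(+0.14228)/0.67580 + 321.8 = 422.7958, v = 432.3·(-0.33989)/0.67580 + 253.4 = 35.9756
M3: Pc = R·M3+t = (-0.06255, -0.22302, +0.75253); u = 479.7·(-0.06255)/0.75253 + 321.8 = 281.9263, v = 432.3·(-0.22302)/0.75253 + 253.4 = 125.2851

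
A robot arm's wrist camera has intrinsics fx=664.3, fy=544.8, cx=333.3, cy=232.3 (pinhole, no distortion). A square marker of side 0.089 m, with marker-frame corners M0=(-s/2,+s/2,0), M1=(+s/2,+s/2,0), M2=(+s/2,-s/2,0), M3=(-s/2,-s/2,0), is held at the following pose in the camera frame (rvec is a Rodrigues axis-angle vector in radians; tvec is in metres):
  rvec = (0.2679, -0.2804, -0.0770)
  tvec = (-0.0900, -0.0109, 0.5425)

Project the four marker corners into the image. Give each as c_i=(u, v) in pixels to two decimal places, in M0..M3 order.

Intrinsics K: fx=664.3, fy=544.8, cx=333.3, cy=232.3
Marker side s = 0.089 m; corners in marker frame (Z=0):
  M0 = (-0.0445, +0.0445, 0)
  M1 = (+0.0445, +0.0445, 0)
  M2 = (+0.0445, -0.0445, 0)
  M3 = (-0.0445, -0.0445, 0)
rvec = (0.2679, -0.2804, -0.0770), |rvec| = θ = 0.39538 rad = 22.653°
Rodrigues: sinθ=0.38516, 1−cosθ=0.07715; R = I + sinθ·[k]× + (1−cosθ)·[k]×²:
    [+0.95827 +0.03794 -0.28333]
    [-0.11208 +0.96165 -0.25032]
    [+0.26297 +0.27163 +0.92578]
t = (-0.0900, -0.0109, 0.5425) m
M0: Pc = R·M0+t = (-0.13095, +0.03688, +0.54289); u = 664.3·(-0.13095)/0.54289 + 333.3 = 173.0574, v = 544.8·(+0.03688)/0.54289 + 232.3 = 269.3113
M1: Pc = R·M1+t = (-0.04567, +0.02691, +0.56629); u = 664.3·(-0.04567)/0.56629 + 333.3 = 279.7272, v = 544.8·(+0.02691)/0.56629 + 232.3 = 258.1849
M2: Pc = R·M2+t = (-0.04905, -0.05868, +0.54211); u = 664.3·(-0.04905)/0.54211 + 333.3 = 273.2008, v = 544.8·(-0.05868)/0.54211 + 232.3 = 173.3281
M3: Pc = R·M3+t = (-0.13433, -0.04871, +0.51871); u = 664.3·(-0.13433)/0.51871 + 333.3 = 161.2651, v = 544.8·(-0.04871)/0.51871 + 232.3 = 181.1443

c0=(173.06, 269.31) c1=(279.73, 258.18) c2=(273.20, 173.33) c3=(161.27, 181.14)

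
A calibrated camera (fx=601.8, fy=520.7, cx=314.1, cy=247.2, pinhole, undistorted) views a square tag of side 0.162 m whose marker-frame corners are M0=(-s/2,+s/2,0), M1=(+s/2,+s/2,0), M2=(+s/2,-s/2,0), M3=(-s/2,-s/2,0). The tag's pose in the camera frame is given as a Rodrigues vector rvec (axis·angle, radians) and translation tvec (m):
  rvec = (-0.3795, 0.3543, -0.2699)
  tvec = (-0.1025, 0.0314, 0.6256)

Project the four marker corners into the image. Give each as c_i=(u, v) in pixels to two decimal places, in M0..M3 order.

Intrinsics K: fx=601.8, fy=520.7, cx=314.1, cy=247.2
Marker side s = 0.162 m; corners in marker frame (Z=0):
  M0 = (-0.0810, +0.0810, 0)
  M1 = (+0.0810, +0.0810, 0)
  M2 = (+0.0810, -0.0810, 0)
  M3 = (-0.0810, -0.0810, 0)
rvec = (-0.3795, 0.3543, -0.2699), |rvec| = θ = 0.58515 rad = 33.526°
Rodrigues: sinθ=0.55232, 1−cosθ=0.16637; R = I + sinθ·[k]× + (1−cosθ)·[k]×²:
    [+0.90361 +0.18943 +0.38419]
    [-0.32009 +0.89463 +0.31175]
    [-0.28466 -0.40468 +0.86903]
t = (-0.1025, 0.0314, 0.6256) m
M0: Pc = R·M0+t = (-0.16035, +0.12979, +0.61588); u = 601.8·(-0.16035)/0.61588 + 314.1 = 157.4166, v = 520.7·(+0.12979)/0.61588 + 247.2 = 356.9339
M1: Pc = R·M1+t = (-0.01396, +0.07794, +0.56976); u = 601.8·(-0.01396)/0.56976 + 314.1 = 299.3510, v = 520.7·(+0.07794)/0.56976 + 247.2 = 318.4259
M2: Pc = R·M2+t = (-0.04465, -0.06699, +0.63532); u = 601.8·(-0.04465)/0.63532 + 314.1 = 271.8048, v = 520.7·(-0.06699)/0.63532 + 247.2 = 192.2943
M3: Pc = R·M3+t = (-0.19104, -0.01514, +0.68144); u = 601.8·(-0.19104)/0.68144 + 314.1 = 145.3893, v = 520.7·(-0.01514)/0.68144 + 247.2 = 235.6333

c0=(157.42, 356.93) c1=(299.35, 318.43) c2=(271.80, 192.29) c3=(145.39, 235.63)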